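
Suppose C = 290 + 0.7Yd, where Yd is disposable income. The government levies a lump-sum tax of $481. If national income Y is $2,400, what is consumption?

C = 1633.3

Yd = Y − T = 2400 − 481 = 1919
C = 290 + 0.7(1919) = 290 + 1343.3 = 1633.3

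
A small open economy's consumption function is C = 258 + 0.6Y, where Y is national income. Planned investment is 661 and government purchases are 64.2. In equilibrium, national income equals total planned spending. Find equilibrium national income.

Y = C + I + G = 258 + 0.6Y + 661 + 64.2
Y − 0.6Y = 983.2
0.4Y = 983.2, so Y = 983.2/0.4 = 2458

Y = 2458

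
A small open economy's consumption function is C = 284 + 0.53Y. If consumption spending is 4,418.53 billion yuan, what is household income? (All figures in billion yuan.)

284 + 0.53Y = 4418.53
0.53Y = 4134.53, so Y = 4134.53/0.53 = 7801

Y = 7801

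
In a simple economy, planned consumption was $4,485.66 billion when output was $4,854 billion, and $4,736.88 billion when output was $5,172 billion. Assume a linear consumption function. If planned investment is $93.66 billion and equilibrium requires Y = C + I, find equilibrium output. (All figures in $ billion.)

MPC = (4736.88 − 4485.66)/(5172 − 4854) = 251.22/318 = 0.79
a = 4485.66 − 0.79(4854) = 651
Equilibrium: Y = 651 + 0.79Y + 93.66
0.21Y = 744.66, so Y = 744.66/0.21 = 3546

Y = 3546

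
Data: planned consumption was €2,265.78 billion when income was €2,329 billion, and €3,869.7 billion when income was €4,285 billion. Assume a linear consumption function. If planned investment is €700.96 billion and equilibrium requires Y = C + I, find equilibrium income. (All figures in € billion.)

MPC = (3869.7 − 2265.78)/(4285 − 2329) = 1603.92/1956 = 0.82
a = 2265.78 − 0.82(2329) = 356
Equilibrium: Y = 356 + 0.82Y + 700.96
0.18Y = 1056.96, so Y = 1056.96/0.18 = 5872

Y = 5872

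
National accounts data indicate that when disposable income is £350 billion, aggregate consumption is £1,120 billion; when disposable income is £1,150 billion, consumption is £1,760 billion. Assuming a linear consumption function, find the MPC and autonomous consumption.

MPC = 0.8; a = 840

MPC = ΔC/ΔY = (1760 − 1120)/(1150 − 350) = 640/800 = 0.8
a = C − MPC·Y = 1120 − 0.8(350) = 1120 − 280 = 840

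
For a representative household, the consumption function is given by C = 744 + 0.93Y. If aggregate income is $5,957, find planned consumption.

C = 744 + 0.93(5957) = 744 + 5540.01 = 6284.01

C = 6284.01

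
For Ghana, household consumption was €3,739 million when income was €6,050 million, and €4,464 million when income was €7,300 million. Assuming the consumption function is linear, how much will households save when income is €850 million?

MPC = (4464 − 3739)/(7300 − 6050) = 725/1250 = 0.58
a = 3739 − 0.58(6050) = 3739 − 3509 = 230
C = 230 + 0.58(850) = 723
S = 850 − 723 = 127

S = 127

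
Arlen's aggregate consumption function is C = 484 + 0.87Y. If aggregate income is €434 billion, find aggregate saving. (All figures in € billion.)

C = 484 + 0.87(434) = 484 + 377.58 = 861.58
S = Y − C = 434 − 861.58 = -427.58

S = -427.58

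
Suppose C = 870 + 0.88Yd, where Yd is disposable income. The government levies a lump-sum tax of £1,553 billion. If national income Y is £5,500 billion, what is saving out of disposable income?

Yd = Y − T = 5500 − 1553 = 3947
C = 870 + 0.88(3947) = 870 + 3473.36 = 4343.36
S = Yd − C = 3947 − 4343.36 = -396.36

S = -396.36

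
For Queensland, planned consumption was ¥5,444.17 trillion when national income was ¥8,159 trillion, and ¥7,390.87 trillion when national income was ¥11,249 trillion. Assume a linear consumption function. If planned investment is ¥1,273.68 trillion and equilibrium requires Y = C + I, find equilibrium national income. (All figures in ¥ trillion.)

MPC = (7390.87 − 5444.17)/(11249 − 8159) = 1946.7/3090 = 0.63
a = 5444.17 − 0.63(8159) = 304
Equilibrium: Y = 304 + 0.63Y + 1273.68
0.37Y = 1577.68, so Y = 1577.68/0.37 = 4264

Y = 4264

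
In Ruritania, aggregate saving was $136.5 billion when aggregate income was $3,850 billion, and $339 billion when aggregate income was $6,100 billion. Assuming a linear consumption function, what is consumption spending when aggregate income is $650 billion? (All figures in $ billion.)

C = 801.5

MPS = ΔS/ΔY = (339 − 136.5)/(6100 − 3850) = 202.5/2250 = 0.09
MPC = 1 − MPS = 0.91
Autonomous saving = 136.5 − 0.09(3850) = -210, so a = 210
C = 210 + 0.91(650) = 210 + 591.5 = 801.5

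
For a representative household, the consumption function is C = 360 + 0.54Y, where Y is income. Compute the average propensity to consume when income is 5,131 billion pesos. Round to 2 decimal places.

C = 360 + 0.54(5131) = 3130.74
APC = C/Y = 3130.74/5131 = 0.61

APC = 0.61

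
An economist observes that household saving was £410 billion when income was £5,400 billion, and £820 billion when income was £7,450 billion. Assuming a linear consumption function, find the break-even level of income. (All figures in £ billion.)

MPS = ΔS/ΔY = (820 − 410)/(7450 − 5400) = 410/2050 = 0.2
MPC = 1 − MPS = 0.8
From S(5400) = 410: −a + 0.2(5400) = 410, so a = 1080 − 410 = 670
Break-even (S = 0): Y = a/MPS = 670/0.2 = 3350

Y = 3350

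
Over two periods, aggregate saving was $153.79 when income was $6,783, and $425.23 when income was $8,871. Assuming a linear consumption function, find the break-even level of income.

MPS = ΔS/ΔY = (425.23 − 153.79)/(8871 − 6783) = 271.44/2088 = 0.13
MPC = 1 − MPS = 0.87
From S(6783) = 153.79: −a + 0.13(6783) = 153.79, so a = 881.79 − 153.79 = 728
Break-even (S = 0): Y = a/MPS = 728/0.13 = 5600

Y = 5600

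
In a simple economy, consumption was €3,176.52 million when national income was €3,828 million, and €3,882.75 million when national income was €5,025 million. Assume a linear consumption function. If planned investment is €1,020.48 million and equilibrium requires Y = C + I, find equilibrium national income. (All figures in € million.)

MPC = (3882.75 − 3176.52)/(5025 − 3828) = 706.23/1197 = 0.59
a = 3176.52 − 0.59(3828) = 918
Equilibrium: Y = 918 + 0.59Y + 1020.48
0.41Y = 1938.48, so Y = 1938.48/0.41 = 4728

Y = 4728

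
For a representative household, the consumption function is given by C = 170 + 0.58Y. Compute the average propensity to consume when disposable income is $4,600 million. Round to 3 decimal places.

C = 170 + 0.58(4600) = 2838
APC = C/Y = 2838/4600 = 0.617

APC = 0.617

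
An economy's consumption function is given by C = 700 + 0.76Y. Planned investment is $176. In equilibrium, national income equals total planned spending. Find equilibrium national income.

Y = C + I = 700 + 0.76Y + 176
Y − 0.76Y = 876
0.24Y = 876, so Y = 876/0.24 = 3650

Y = 3650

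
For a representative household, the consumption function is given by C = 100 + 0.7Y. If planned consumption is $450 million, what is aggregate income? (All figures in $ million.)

Y = 500

100 + 0.7Y = 450
0.7Y = 350, so Y = 350/0.7 = 500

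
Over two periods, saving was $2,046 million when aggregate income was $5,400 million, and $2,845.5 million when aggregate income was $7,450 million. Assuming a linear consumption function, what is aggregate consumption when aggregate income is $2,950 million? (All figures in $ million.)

MPS = ΔS/ΔY = (2845.5 − 2046)/(7450 − 5400) = 799.5/2050 = 0.39
MPC = 1 − MPS = 0.61
Autonomous saving = 2046 − 0.39(5400) = -60, so a = 60
C = 60 + 0.61(2950) = 60 + 1799.5 = 1859.5

C = 1859.5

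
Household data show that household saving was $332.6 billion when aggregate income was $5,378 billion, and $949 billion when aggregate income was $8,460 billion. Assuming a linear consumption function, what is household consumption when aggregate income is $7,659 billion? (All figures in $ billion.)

MPS = ΔS/ΔY = (949 − 332.6)/(8460 − 5378) = 616.4/3082 = 0.2
MPC = 1 − MPS = 0.8
Autonomous saving = 332.6 − 0.2(5378) = -743, so a = 743
C = 743 + 0.8(7659) = 743 + 6127.2 = 6870.2

C = 6870.2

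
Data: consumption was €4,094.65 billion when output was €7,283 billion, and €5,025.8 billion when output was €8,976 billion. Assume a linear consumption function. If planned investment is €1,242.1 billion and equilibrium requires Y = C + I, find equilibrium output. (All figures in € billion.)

Y = 2958

MPC = (5025.8 − 4094.65)/(8976 − 7283) = 931.15/1693 = 0.55
a = 4094.65 − 0.55(7283) = 89
Equilibrium: Y = 89 + 0.55Y + 1242.1
0.45Y = 1331.1, so Y = 1331.1/0.45 = 2958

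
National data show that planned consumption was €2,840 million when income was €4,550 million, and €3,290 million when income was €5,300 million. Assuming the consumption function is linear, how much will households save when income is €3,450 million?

S = 1270

MPC = (3290 − 2840)/(5300 − 4550) = 450/750 = 0.6
a = 2840 − 0.6(4550) = 2840 − 2730 = 110
C = 110 + 0.6(3450) = 2180
S = 3450 − 2180 = 1270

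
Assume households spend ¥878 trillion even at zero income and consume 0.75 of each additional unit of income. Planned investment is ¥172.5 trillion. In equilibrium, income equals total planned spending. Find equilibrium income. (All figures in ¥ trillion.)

Y = 4202

Y = C + I = 878 + 0.75Y + 172.5
Y − 0.75Y = 1050.5
0.25Y = 1050.5, so Y = 1050.5/0.25 = 4202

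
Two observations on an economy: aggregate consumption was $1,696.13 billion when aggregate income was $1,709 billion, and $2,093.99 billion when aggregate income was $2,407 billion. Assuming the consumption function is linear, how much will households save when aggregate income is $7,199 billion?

MPC = (2093.99 − 1696.13)/(2407 − 1709) = 397.86/698 = 0.57
a = 1696.13 − 0.57(1709) = 1696.13 − 974.13 = 722
C = 722 + 0.57(7199) = 4825.43
S = 7199 − 4825.43 = 2373.57

S = 2373.57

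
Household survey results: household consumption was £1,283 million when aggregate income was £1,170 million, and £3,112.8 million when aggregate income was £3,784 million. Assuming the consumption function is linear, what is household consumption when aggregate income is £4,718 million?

C = 3766.6

MPC = (3112.8 − 1283)/(3784 − 1170) = 1829.8/2614 = 0.7
a = 1283 − 0.7(1170) = 1283 − 819 = 464
C = 464 + 0.7(4718) = 464 + 3302.6 = 3766.6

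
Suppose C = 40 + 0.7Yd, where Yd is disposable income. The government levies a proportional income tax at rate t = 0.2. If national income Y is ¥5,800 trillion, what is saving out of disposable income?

S = 1352

Yd = (1 − 0.2)(5800) = 0.8(5800) = 4640
C = 40 + 0.7(4640) = 40 + 3248 = 3288
S = Yd − C = 4640 − 3288 = 1352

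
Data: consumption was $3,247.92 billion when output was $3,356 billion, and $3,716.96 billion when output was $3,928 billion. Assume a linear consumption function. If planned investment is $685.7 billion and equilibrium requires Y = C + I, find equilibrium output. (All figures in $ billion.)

Y = 6565

MPC = (3716.96 − 3247.92)/(3928 − 3356) = 469.04/572 = 0.82
a = 3247.92 − 0.82(3356) = 496
Equilibrium: Y = 496 + 0.82Y + 685.7
0.18Y = 1181.7, so Y = 1181.7/0.18 = 6565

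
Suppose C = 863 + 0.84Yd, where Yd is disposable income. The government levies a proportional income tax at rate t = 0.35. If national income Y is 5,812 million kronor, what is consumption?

C = 4036.352

Yd = (1 − 0.35)(5812) = 0.65(5812) = 3777.8
C = 863 + 0.84(3777.8) = 863 + 3173.352 = 4036.352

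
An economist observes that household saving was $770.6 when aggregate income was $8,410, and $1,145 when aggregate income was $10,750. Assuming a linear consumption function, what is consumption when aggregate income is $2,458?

MPS = ΔS/ΔY = (1145 − 770.6)/(10750 − 8410) = 374.4/2340 = 0.16
MPC = 1 − MPS = 0.84
Autonomous saving = 770.6 − 0.16(8410) = -575, so a = 575
C = 575 + 0.84(2458) = 575 + 2064.72 = 2639.72

C = 2639.72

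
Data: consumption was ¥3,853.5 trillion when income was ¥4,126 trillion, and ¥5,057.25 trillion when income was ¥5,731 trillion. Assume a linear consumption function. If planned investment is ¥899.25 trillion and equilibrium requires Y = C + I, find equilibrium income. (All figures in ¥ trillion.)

MPC = (5057.25 − 3853.5)/(5731 − 4126) = 1203.75/1605 = 0.75
a = 3853.5 − 0.75(4126) = 759
Equilibrium: Y = 759 + 0.75Y + 899.25
0.25Y = 1658.25, so Y = 1658.25/0.25 = 6633

Y = 6633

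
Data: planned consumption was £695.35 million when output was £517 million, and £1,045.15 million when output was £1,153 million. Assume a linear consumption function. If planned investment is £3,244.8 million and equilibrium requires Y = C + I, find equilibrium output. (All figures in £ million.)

Y = 8124

MPC = (1045.15 − 695.35)/(1153 − 517) = 349.8/636 = 0.55
a = 695.35 − 0.55(517) = 411
Equilibrium: Y = 411 + 0.55Y + 3244.8
0.45Y = 3655.8, so Y = 3655.8/0.45 = 8124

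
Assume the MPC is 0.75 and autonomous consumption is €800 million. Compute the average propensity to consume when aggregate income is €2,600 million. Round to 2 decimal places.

APC = 1.06

C = 800 + 0.75(2600) = 2750
APC = C/Y = 2750/2600 = 1.06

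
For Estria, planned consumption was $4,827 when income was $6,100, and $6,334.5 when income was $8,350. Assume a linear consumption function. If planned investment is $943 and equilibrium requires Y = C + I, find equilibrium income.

Y = 5100

MPC = (6334.5 − 4827)/(8350 − 6100) = 1507.5/2250 = 0.67
a = 4827 − 0.67(6100) = 740
Equilibrium: Y = 740 + 0.67Y + 943
0.33Y = 1683, so Y = 1683/0.33 = 5100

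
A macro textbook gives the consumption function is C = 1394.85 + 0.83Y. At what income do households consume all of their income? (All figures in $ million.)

At break-even, C = Y: 1394.85 + 0.83Y = Y
0.17Y = 1394.85, so Y = 1394.85/0.17 = 8205

Y = 8205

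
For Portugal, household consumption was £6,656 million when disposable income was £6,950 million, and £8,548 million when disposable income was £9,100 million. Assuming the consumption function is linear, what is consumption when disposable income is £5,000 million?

C = 4940

MPC = (8548 − 6656)/(9100 − 6950) = 1892/2150 = 0.88
a = 6656 − 0.88(6950) = 6656 − 6116 = 540
C = 540 + 0.88(5000) = 540 + 4400 = 4940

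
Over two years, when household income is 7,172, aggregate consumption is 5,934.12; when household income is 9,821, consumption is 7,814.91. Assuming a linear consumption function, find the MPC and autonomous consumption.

MPC = 0.71; a = 842

MPC = ΔC/ΔY = (7814.91 − 5934.12)/(9821 − 7172) = 1880.79/2649 = 0.71
a = C − MPC·Y = 5934.12 − 0.71(7172) = 5934.12 − 5092.12 = 842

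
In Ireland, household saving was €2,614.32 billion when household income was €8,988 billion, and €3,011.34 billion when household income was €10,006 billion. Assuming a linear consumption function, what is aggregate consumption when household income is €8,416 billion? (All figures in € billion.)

MPS = ΔS/ΔY = (3011.34 − 2614.32)/(10006 − 8988) = 397.02/1018 = 0.39
MPC = 1 − MPS = 0.61
Autonomous saving = 2614.32 − 0.39(8988) = -891, so a = 891
C = 891 + 0.61(8416) = 891 + 5133.76 = 6024.76

C = 6024.76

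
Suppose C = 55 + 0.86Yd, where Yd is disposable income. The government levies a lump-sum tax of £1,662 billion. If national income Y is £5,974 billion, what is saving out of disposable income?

Yd = Y − T = 5974 − 1662 = 4312
C = 55 + 0.86(4312) = 55 + 3708.32 = 3763.32
S = Yd − C = 4312 − 3763.32 = 548.68

S = 548.68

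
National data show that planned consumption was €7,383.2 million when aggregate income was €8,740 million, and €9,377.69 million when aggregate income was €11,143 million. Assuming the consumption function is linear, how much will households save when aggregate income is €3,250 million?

MPC = (9377.69 − 7383.2)/(11143 − 8740) = 1994.49/2403 = 0.83
a = 7383.2 − 0.83(8740) = 7383.2 − 7254.2 = 129
C = 129 + 0.83(3250) = 2826.5
S = 3250 − 2826.5 = 423.5

S = 423.5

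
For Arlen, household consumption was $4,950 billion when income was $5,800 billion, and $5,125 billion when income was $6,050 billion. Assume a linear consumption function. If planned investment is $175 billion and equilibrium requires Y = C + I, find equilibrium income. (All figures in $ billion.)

Y = 3550

MPC = (5125 − 4950)/(6050 − 5800) = 175/250 = 0.7
a = 4950 − 0.7(5800) = 890
Equilibrium: Y = 890 + 0.7Y + 175
0.3Y = 1065, so Y = 1065/0.3 = 3550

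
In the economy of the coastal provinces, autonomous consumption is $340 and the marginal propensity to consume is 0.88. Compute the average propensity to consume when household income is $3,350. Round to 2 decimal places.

C = 340 + 0.88(3350) = 3288
APC = C/Y = 3288/3350 = 0.98

APC = 0.98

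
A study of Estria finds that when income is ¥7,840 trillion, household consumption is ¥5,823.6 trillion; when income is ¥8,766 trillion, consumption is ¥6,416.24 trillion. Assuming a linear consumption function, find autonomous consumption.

a = 806

MPC = ΔC/ΔY = (6416.24 − 5823.6)/(8766 − 7840) = 592.64/926 = 0.64
a = C − MPC·Y = 5823.6 − 0.64(7840) = 5823.6 − 5017.6 = 806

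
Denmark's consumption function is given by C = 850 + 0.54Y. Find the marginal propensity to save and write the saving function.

MPS = 0.46; S = -850 + 0.46Y

MPS = 1 − MPC = 1 − 0.54 = 0.46
S = Y − C = -850 + 0.46Y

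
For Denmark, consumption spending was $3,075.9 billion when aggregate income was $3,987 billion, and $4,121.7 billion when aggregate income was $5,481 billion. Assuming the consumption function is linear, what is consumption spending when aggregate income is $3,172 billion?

MPC = (4121.7 − 3075.9)/(5481 − 3987) = 1045.8/1494 = 0.7
a = 3075.9 − 0.7(3987) = 3075.9 − 2790.9 = 285
C = 285 + 0.7(3172) = 285 + 2220.4 = 2505.4

C = 2505.4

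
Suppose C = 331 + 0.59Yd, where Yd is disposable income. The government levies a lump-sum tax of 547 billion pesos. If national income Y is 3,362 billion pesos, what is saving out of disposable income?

S = 823.15

Yd = Y − T = 3362 − 547 = 2815
C = 331 + 0.59(2815) = 331 + 1660.85 = 1991.85
S = Yd − C = 2815 − 1991.85 = 823.15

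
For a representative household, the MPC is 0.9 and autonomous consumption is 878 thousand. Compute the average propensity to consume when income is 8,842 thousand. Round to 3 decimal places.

C = 878 + 0.9(8842) = 8835.8
APC = C/Y = 8835.8/8842 = 0.999

APC = 0.999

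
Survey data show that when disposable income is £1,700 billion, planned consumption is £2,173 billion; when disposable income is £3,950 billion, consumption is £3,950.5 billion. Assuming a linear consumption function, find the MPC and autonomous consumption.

MPC = 0.79; a = 830

MPC = ΔC/ΔY = (3950.5 − 2173)/(3950 − 1700) = 1777.5/2250 = 0.79
a = C − MPC·Y = 2173 − 0.79(1700) = 2173 − 1343 = 830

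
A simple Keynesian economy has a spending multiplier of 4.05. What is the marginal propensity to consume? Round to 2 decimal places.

MPC = 0.75

k = 1/(1 − MPC), so 1 − MPC = 1/k = 1/4.05 = 0.2469
MPC = 1 − 0.2469 = 0.75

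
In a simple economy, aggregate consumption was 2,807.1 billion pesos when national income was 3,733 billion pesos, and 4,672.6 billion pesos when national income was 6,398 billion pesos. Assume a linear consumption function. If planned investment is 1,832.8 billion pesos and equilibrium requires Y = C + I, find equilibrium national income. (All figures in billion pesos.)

Y = 6756

MPC = (4672.6 − 2807.1)/(6398 − 3733) = 1865.5/2665 = 0.7
a = 2807.1 − 0.7(3733) = 194
Equilibrium: Y = 194 + 0.7Y + 1832.8
0.3Y = 2026.8, so Y = 2026.8/0.3 = 6756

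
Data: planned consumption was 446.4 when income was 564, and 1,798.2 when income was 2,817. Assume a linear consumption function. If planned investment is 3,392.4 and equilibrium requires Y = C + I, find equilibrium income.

MPC = (1798.2 − 446.4)/(2817 − 564) = 1351.8/2253 = 0.6
a = 446.4 − 0.6(564) = 108
Equilibrium: Y = 108 + 0.6Y + 3392.4
0.4Y = 3500.4, so Y = 3500.4/0.4 = 8751

Y = 8751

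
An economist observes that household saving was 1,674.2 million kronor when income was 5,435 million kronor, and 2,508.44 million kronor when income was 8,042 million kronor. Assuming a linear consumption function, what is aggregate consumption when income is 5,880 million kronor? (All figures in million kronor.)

C = 4063.4

MPS = ΔS/ΔY = (2508.44 − 1674.2)/(8042 − 5435) = 834.24/2607 = 0.32
MPC = 1 − MPS = 0.68
Autonomous saving = 1674.2 − 0.32(5435) = -65, so a = 65
C = 65 + 0.68(5880) = 65 + 3998.4 = 4063.4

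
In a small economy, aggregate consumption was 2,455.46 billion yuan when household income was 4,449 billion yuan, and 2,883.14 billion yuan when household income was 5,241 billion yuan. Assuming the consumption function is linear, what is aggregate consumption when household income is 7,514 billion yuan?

MPC = (2883.14 − 2455.46)/(5241 − 4449) = 427.68/792 = 0.54
a = 2455.46 − 0.54(4449) = 2455.46 − 2402.46 = 53
C = 53 + 0.54(7514) = 53 + 4057.56 = 4110.56

C = 4110.56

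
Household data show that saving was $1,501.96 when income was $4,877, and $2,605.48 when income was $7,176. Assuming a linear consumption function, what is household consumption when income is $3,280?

MPS = ΔS/ΔY = (2605.48 − 1501.96)/(7176 − 4877) = 1103.52/2299 = 0.48
MPC = 1 − MPS = 0.52
Autonomous saving = 1501.96 − 0.48(4877) = -839, so a = 839
C = 839 + 0.52(3280) = 839 + 1705.6 = 2544.6

C = 2544.6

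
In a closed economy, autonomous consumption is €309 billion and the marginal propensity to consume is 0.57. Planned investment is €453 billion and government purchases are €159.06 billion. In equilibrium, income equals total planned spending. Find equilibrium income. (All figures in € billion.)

Y = C + I + G = 309 + 0.57Y + 453 + 159.06
Y − 0.57Y = 921.06
0.43Y = 921.06, so Y = 921.06/0.43 = 2142

Y = 2142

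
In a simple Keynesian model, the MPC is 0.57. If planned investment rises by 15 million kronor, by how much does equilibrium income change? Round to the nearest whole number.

The multiplier is 1/(1 − MPC) = 1/0.43.
ΔY = 15/0.43 = 34.88 ≈ 35

ΔY ≈ 35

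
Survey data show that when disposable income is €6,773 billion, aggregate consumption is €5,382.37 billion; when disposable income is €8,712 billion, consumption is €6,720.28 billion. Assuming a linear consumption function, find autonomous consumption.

MPC = ΔC/ΔY = (6720.28 − 5382.37)/(8712 − 6773) = 1337.91/1939 = 0.69
a = C − MPC·Y = 5382.37 − 0.69(6773) = 5382.37 − 4673.37 = 709

a = 709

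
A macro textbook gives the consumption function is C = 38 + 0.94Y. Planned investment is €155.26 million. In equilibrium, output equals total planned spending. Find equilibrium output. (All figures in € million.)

Y = 3221

Y = C + I = 38 + 0.94Y + 155.26
Y − 0.94Y = 193.26
0.06Y = 193.26, so Y = 193.26/0.06 = 3221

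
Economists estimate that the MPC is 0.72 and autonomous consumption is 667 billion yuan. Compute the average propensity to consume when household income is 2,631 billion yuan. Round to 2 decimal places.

APC = 0.97

C = 667 + 0.72(2631) = 2561.32
APC = C/Y = 2561.32/2631 = 0.97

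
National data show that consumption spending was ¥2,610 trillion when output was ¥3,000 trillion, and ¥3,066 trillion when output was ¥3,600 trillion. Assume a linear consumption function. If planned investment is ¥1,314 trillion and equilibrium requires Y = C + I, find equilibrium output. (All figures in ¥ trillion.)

MPC = (3066 − 2610)/(3600 − 3000) = 456/600 = 0.76
a = 2610 − 0.76(3000) = 330
Equilibrium: Y = 330 + 0.76Y + 1314
0.24Y = 1644, so Y = 1644/0.24 = 6850

Y = 6850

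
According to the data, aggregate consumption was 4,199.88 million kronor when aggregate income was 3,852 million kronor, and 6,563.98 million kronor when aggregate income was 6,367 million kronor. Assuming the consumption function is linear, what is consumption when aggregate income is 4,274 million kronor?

MPC = (6563.98 − 4199.88)/(6367 − 3852) = 2364.1/2515 = 0.94
a = 4199.88 − 0.94(3852) = 4199.88 − 3620.88 = 579
C = 579 + 0.94(4274) = 579 + 4017.56 = 4596.56

C = 4596.56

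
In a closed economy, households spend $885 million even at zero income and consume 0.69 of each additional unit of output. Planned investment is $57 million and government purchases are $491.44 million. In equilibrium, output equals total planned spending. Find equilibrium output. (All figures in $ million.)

Y = 4624

Y = C + I + G = 885 + 0.69Y + 57 + 491.44
Y − 0.69Y = 1433.44
0.31Y = 1433.44, so Y = 1433.44/0.31 = 4624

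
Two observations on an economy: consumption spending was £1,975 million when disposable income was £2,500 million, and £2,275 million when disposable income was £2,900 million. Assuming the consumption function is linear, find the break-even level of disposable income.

MPC = (2275 − 1975)/(2900 − 2500) = 300/400 = 0.75
a = 1975 − 0.75(2500) = 1975 − 1875 = 100
Break-even: Y = a/(1−MPC) = 100/0.25 = 400

Y = 400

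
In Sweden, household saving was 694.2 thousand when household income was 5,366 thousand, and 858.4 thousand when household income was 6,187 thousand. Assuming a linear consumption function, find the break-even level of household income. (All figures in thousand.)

Y = 1895

MPS = ΔS/ΔY = (858.4 − 694.2)/(6187 − 5366) = 164.2/821 = 0.2
MPC = 1 − MPS = 0.8
From S(5366) = 694.2: −a + 0.2(5366) = 694.2, so a = 1073.2 − 694.2 = 379
Break-even (S = 0): Y = a/MPS = 379/0.2 = 1895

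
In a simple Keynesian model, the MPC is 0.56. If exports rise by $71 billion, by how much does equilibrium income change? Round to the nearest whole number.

ΔY ≈ 161

The multiplier is 1/(1 − MPC) = 1/0.44.
ΔY = 71/0.44 = 161.36 ≈ 161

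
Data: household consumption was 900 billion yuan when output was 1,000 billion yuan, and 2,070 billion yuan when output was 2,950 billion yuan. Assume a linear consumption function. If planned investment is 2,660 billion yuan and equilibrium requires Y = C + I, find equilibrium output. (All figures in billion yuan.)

Y = 7400

MPC = (2070 − 900)/(2950 − 1000) = 1170/1950 = 0.6
a = 900 − 0.6(1000) = 300
Equilibrium: Y = 300 + 0.6Y + 2660
0.4Y = 2960, so Y = 2960/0.4 = 7400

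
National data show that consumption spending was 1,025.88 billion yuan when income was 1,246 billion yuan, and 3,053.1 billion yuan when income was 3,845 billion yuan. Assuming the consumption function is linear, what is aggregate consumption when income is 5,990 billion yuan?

C = 4726.2

MPC = (3053.1 − 1025.88)/(3845 − 1246) = 2027.22/2599 = 0.78
a = 1025.88 − 0.78(1246) = 1025.88 − 971.88 = 54
C = 54 + 0.78(5990) = 54 + 4672.2 = 4726.2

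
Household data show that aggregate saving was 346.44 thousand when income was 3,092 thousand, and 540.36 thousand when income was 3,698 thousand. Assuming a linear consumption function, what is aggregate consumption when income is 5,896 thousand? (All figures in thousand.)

MPS = ΔS/ΔY = (540.36 − 346.44)/(3698 − 3092) = 193.92/606 = 0.32
MPC = 1 − MPS = 0.68
Autonomous saving = 346.44 − 0.32(3092) = -643, so a = 643
C = 643 + 0.68(5896) = 643 + 4009.28 = 4652.28

C = 4652.28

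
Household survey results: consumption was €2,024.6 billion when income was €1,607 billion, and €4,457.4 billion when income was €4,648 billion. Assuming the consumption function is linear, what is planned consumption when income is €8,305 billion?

C = 7383

MPC = (4457.4 − 2024.6)/(4648 − 1607) = 2432.8/3041 = 0.8
a = 2024.6 − 0.8(1607) = 2024.6 − 1285.6 = 739
C = 739 + 0.8(8305) = 739 + 6644 = 7383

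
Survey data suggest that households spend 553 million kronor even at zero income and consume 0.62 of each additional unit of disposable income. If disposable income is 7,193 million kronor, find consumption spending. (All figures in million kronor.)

C = 553 + 0.62(7193) = 553 + 4459.66 = 5012.66

C = 5012.66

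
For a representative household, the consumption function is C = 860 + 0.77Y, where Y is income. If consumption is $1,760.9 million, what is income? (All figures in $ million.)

860 + 0.77Y = 1760.9
0.77Y = 900.9, so Y = 900.9/0.77 = 1170

Y = 1170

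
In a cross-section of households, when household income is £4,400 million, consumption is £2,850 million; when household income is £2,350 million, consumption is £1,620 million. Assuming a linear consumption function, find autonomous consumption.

a = 210

MPC = ΔC/ΔY = (2850 − 1620)/(4400 − 2350) = 1230/2050 = 0.6
a = C − MPC·Y = 1620 − 0.6(2350) = 1620 − 1410 = 210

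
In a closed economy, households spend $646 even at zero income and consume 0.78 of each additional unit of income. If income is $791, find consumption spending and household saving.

C = 646 + 0.78(791) = 646 + 616.98 = 1262.98
S = Y − C = 791 − 1262.98 = -471.98

C = 1262.98; S = -471.98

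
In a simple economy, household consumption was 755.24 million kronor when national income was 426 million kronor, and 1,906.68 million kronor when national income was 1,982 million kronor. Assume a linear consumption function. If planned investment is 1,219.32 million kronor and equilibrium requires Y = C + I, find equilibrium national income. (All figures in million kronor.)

MPC = (1906.68 − 755.24)/(1982 − 426) = 1151.44/1556 = 0.74
a = 755.24 − 0.74(426) = 440
Equilibrium: Y = 440 + 0.74Y + 1219.32
0.26Y = 1659.32, so Y = 1659.32/0.26 = 6382

Y = 6382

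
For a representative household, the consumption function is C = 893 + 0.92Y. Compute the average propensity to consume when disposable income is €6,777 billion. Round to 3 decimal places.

C = 893 + 0.92(6777) = 7127.84
APC = C/Y = 7127.84/6777 = 1.052

APC = 1.052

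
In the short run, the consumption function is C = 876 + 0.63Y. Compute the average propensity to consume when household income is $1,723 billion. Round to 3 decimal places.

C = 876 + 0.63(1723) = 1961.49
APC = C/Y = 1961.49/1723 = 1.138

APC = 1.138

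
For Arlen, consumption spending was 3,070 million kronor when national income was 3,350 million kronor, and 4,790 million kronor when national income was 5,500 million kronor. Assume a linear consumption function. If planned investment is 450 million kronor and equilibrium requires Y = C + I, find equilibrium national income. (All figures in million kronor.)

Y = 4200

MPC = (4790 − 3070)/(5500 − 3350) = 1720/2150 = 0.8
a = 3070 − 0.8(3350) = 390
Equilibrium: Y = 390 + 0.8Y + 450
0.2Y = 840, so Y = 840/0.2 = 4200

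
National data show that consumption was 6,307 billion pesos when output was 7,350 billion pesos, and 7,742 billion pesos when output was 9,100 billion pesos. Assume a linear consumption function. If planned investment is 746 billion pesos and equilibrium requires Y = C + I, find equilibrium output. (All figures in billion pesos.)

MPC = (7742 − 6307)/(9100 − 7350) = 1435/1750 = 0.82
a = 6307 − 0.82(7350) = 280
Equilibrium: Y = 280 + 0.82Y + 746
0.18Y = 1026, so Y = 1026/0.18 = 5700

Y = 5700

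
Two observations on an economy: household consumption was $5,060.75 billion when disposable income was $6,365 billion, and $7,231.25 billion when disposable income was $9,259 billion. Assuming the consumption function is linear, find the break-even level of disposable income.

MPC = (7231.25 − 5060.75)/(9259 − 6365) = 2170.5/2894 = 0.75
a = 5060.75 − 0.75(6365) = 5060.75 − 4773.75 = 287
Break-even: Y = a/(1−MPC) = 287/0.25 = 1148

Y = 1148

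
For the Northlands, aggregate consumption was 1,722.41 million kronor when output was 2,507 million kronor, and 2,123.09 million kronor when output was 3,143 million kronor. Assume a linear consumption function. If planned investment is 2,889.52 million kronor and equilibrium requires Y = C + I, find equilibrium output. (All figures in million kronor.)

Y = 8196

MPC = (2123.09 − 1722.41)/(3143 − 2507) = 400.68/636 = 0.63
a = 1722.41 − 0.63(2507) = 143
Equilibrium: Y = 143 + 0.63Y + 2889.52
0.37Y = 3032.52, so Y = 3032.52/0.37 = 8196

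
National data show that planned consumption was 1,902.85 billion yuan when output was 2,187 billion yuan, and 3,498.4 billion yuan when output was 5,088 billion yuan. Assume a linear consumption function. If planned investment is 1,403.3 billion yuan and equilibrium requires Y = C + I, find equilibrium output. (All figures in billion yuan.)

Y = 4674

MPC = (3498.4 − 1902.85)/(5088 − 2187) = 1595.55/2901 = 0.55
a = 1902.85 − 0.55(2187) = 700
Equilibrium: Y = 700 + 0.55Y + 1403.3
0.45Y = 2103.3, so Y = 2103.3/0.45 = 4674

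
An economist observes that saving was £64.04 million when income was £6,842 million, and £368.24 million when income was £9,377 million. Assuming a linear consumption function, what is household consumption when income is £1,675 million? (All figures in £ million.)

MPS = ΔS/ΔY = (368.24 − 64.04)/(9377 − 6842) = 304.2/2535 = 0.12
MPC = 1 − MPS = 0.88
Autonomous saving = 64.04 − 0.12(6842) = -757, so a = 757
C = 757 + 0.88(1675) = 757 + 1474 = 2231

C = 2231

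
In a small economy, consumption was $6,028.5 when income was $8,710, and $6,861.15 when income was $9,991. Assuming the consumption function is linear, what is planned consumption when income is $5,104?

C = 3684.6

MPC = (6861.15 − 6028.5)/(9991 − 8710) = 832.65/1281 = 0.65
a = 6028.5 − 0.65(8710) = 6028.5 − 5661.5 = 367
C = 367 + 0.65(5104) = 367 + 3317.6 = 3684.6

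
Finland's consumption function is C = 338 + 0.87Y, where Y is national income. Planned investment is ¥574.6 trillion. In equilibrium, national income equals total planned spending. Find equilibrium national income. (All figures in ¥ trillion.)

Y = 7020

Y = C + I = 338 + 0.87Y + 574.6
Y − 0.87Y = 912.6
0.13Y = 912.6, so Y = 912.6/0.13 = 7020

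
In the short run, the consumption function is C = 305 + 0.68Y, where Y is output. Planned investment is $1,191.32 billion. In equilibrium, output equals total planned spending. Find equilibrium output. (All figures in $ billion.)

Y = 4676

Y = C + I = 305 + 0.68Y + 1191.32
Y − 0.68Y = 1496.32
0.32Y = 1496.32, so Y = 1496.32/0.32 = 4676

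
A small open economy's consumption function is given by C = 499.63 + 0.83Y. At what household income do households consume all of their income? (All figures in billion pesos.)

Y = 2939

At break-even, C = Y: 499.63 + 0.83Y = Y
0.17Y = 499.63, so Y = 499.63/0.17 = 2939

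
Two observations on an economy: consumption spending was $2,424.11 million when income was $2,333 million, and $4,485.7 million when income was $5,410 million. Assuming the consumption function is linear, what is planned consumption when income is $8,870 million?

C = 6803.9

MPC = (4485.7 − 2424.11)/(5410 − 2333) = 2061.59/3077 = 0.67
a = 2424.11 − 0.67(2333) = 2424.11 − 1563.11 = 861
C = 861 + 0.67(8870) = 861 + 5942.9 = 6803.9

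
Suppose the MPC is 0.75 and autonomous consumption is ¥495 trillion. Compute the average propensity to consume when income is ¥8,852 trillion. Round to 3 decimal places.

APC = 0.806

C = 495 + 0.75(8852) = 7134
APC = C/Y = 7134/8852 = 0.806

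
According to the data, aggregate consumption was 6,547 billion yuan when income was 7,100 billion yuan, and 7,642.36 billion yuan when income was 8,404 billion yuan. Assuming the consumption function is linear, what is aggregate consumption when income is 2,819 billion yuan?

C = 2950.96

MPC = (7642.36 − 6547)/(8404 − 7100) = 1095.36/1304 = 0.84
a = 6547 − 0.84(7100) = 6547 − 5964 = 583
C = 583 + 0.84(2819) = 583 + 2367.96 = 2950.96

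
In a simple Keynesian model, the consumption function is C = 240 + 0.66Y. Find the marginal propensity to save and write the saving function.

MPS = 1 − MPC = 1 − 0.66 = 0.34
S = Y − C = -240 + 0.34Y

MPS = 0.34; S = -240 + 0.34Y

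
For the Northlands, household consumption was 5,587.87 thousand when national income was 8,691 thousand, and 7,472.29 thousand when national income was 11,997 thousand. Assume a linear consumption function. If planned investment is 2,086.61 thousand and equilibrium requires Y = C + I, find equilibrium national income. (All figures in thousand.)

Y = 6327

MPC = (7472.29 − 5587.87)/(11997 − 8691) = 1884.42/3306 = 0.57
a = 5587.87 − 0.57(8691) = 634
Equilibrium: Y = 634 + 0.57Y + 2086.61
0.43Y = 2720.61, so Y = 2720.61/0.43 = 6327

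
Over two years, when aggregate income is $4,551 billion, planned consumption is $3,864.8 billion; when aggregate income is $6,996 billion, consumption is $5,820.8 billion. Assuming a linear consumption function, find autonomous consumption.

a = 224

MPC = ΔC/ΔY = (5820.8 − 3864.8)/(6996 − 4551) = 1956/2445 = 0.8
a = C − MPC·Y = 3864.8 − 0.8(4551) = 3864.8 − 3640.8 = 224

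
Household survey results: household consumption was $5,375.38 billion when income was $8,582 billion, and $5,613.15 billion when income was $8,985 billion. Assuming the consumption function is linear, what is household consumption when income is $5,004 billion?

C = 3264.36

MPC = (5613.15 − 5375.38)/(8985 − 8582) = 237.77/403 = 0.59
a = 5375.38 − 0.59(8582) = 5375.38 − 5063.38 = 312
C = 312 + 0.59(5004) = 312 + 2952.36 = 3264.36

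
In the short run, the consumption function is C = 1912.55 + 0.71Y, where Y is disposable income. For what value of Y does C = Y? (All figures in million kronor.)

Y = 6595

At break-even, C = Y: 1912.55 + 0.71Y = Y
0.29Y = 1912.55, so Y = 1912.55/0.29 = 6595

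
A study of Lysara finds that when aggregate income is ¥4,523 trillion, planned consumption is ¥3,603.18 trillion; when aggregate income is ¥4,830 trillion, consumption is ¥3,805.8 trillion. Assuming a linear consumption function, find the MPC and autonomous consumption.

MPC = ΔC/ΔY = (3805.8 − 3603.18)/(4830 − 4523) = 202.62/307 = 0.66
a = C − MPC·Y = 3603.18 − 0.66(4523) = 3603.18 − 2985.18 = 618

MPC = 0.66; a = 618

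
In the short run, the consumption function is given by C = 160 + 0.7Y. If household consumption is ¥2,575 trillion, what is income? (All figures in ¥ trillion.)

Y = 3450

160 + 0.7Y = 2575
0.7Y = 2415, so Y = 2415/0.7 = 3450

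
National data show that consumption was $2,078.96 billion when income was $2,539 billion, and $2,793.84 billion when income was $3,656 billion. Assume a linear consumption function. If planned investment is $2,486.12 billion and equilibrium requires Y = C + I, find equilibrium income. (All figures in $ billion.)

MPC = (2793.84 − 2078.96)/(3656 − 2539) = 714.88/1117 = 0.64
a = 2078.96 − 0.64(2539) = 454
Equilibrium: Y = 454 + 0.64Y + 2486.12
0.36Y = 2940.12, so Y = 2940.12/0.36 = 8167

Y = 8167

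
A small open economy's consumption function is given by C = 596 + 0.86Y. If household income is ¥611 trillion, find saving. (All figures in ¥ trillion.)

C = 596 + 0.86(611) = 596 + 525.46 = 1121.46
S = Y − C = 611 − 1121.46 = -510.46

S = -510.46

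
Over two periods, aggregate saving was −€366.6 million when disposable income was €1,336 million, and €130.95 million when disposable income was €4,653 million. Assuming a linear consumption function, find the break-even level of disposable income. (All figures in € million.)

Y = 3780

MPS = ΔS/ΔY = (130.95 − (-366.6))/(4653 − 1336) = 497.55/3317 = 0.15
MPC = 1 − MPS = 0.85
From S(1336) = -366.6: −a + 0.15(1336) = -366.6, so a = 200.4 − (-366.6) = 567
Break-even (S = 0): Y = a/MPS = 567/0.15 = 3780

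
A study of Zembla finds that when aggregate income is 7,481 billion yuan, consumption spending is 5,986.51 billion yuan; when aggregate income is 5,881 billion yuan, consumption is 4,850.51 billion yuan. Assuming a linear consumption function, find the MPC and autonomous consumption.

MPC = ΔC/ΔY = (5986.51 − 4850.51)/(7481 − 5881) = 1136/1600 = 0.71
a = C − MPC·Y = 4850.51 − 0.71(5881) = 4850.51 − 4175.51 = 675

MPC = 0.71; a = 675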